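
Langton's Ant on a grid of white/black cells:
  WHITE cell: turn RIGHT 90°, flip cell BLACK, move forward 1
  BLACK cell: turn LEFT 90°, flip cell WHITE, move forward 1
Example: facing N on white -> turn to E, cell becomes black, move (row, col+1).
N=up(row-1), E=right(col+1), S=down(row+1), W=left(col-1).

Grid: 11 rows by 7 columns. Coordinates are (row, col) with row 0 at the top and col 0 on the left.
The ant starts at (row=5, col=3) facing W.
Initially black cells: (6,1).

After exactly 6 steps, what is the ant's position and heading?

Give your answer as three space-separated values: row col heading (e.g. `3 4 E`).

Answer: 6 2 W

Derivation:
Step 1: on WHITE (5,3): turn R to N, flip to black, move to (4,3). |black|=2
Step 2: on WHITE (4,3): turn R to E, flip to black, move to (4,4). |black|=3
Step 3: on WHITE (4,4): turn R to S, flip to black, move to (5,4). |black|=4
Step 4: on WHITE (5,4): turn R to W, flip to black, move to (5,3). |black|=5
Step 5: on BLACK (5,3): turn L to S, flip to white, move to (6,3). |black|=4
Step 6: on WHITE (6,3): turn R to W, flip to black, move to (6,2). |black|=5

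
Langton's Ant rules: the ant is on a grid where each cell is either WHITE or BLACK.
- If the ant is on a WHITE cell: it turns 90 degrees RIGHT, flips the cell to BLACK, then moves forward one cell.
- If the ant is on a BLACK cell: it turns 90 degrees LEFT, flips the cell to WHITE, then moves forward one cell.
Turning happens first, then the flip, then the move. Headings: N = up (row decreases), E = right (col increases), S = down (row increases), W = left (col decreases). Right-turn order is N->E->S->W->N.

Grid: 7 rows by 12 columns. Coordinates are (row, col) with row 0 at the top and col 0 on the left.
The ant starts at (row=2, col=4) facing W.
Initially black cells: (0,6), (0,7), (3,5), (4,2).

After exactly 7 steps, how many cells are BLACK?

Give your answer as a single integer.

Answer: 9

Derivation:
Step 1: on WHITE (2,4): turn R to N, flip to black, move to (1,4). |black|=5
Step 2: on WHITE (1,4): turn R to E, flip to black, move to (1,5). |black|=6
Step 3: on WHITE (1,5): turn R to S, flip to black, move to (2,5). |black|=7
Step 4: on WHITE (2,5): turn R to W, flip to black, move to (2,4). |black|=8
Step 5: on BLACK (2,4): turn L to S, flip to white, move to (3,4). |black|=7
Step 6: on WHITE (3,4): turn R to W, flip to black, move to (3,3). |black|=8
Step 7: on WHITE (3,3): turn R to N, flip to black, move to (2,3). |black|=9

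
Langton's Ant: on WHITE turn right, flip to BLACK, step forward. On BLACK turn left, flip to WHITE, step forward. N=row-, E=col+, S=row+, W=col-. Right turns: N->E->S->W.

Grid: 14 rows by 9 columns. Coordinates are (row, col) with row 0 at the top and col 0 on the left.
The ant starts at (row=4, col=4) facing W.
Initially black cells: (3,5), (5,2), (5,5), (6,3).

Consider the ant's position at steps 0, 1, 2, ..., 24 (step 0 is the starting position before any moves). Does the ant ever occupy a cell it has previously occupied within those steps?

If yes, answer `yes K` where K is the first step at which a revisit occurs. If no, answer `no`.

Step 1: on WHITE (4,4): turn R to N, flip to black, move to (3,4). |black|=5 — new cell
Step 2: on WHITE (3,4): turn R to E, flip to black, move to (3,5). |black|=6 — new cell
Step 3: on BLACK (3,5): turn L to N, flip to white, move to (2,5). |black|=5 — new cell
Step 4: on WHITE (2,5): turn R to E, flip to black, move to (2,6). |black|=6 — new cell
Step 5: on WHITE (2,6): turn R to S, flip to black, move to (3,6). |black|=7 — new cell
Step 6: on WHITE (3,6): turn R to W, flip to black, move to (3,5). |black|=8 — REVISIT

Answer: yes 6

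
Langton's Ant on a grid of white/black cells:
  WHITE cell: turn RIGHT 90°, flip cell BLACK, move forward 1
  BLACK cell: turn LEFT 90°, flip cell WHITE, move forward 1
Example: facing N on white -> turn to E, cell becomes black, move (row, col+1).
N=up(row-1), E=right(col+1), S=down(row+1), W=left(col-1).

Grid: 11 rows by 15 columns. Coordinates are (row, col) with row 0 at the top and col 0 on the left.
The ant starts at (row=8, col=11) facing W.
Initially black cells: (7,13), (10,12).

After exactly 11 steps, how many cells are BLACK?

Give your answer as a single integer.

Answer: 9

Derivation:
Step 1: on WHITE (8,11): turn R to N, flip to black, move to (7,11). |black|=3
Step 2: on WHITE (7,11): turn R to E, flip to black, move to (7,12). |black|=4
Step 3: on WHITE (7,12): turn R to S, flip to black, move to (8,12). |black|=5
Step 4: on WHITE (8,12): turn R to W, flip to black, move to (8,11). |black|=6
Step 5: on BLACK (8,11): turn L to S, flip to white, move to (9,11). |black|=5
Step 6: on WHITE (9,11): turn R to W, flip to black, move to (9,10). |black|=6
Step 7: on WHITE (9,10): turn R to N, flip to black, move to (8,10). |black|=7
Step 8: on WHITE (8,10): turn R to E, flip to black, move to (8,11). |black|=8
Step 9: on WHITE (8,11): turn R to S, flip to black, move to (9,11). |black|=9
Step 10: on BLACK (9,11): turn L to E, flip to white, move to (9,12). |black|=8
Step 11: on WHITE (9,12): turn R to S, flip to black, move to (10,12). |black|=9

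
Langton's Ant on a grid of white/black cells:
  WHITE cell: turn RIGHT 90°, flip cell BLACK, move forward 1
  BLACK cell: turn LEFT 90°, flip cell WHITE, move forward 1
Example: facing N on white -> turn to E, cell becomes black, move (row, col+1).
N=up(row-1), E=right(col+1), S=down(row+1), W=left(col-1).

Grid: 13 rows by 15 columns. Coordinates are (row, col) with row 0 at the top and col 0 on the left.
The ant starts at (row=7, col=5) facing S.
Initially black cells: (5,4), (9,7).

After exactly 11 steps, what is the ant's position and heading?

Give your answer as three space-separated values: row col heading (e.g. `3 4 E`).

Step 1: on WHITE (7,5): turn R to W, flip to black, move to (7,4). |black|=3
Step 2: on WHITE (7,4): turn R to N, flip to black, move to (6,4). |black|=4
Step 3: on WHITE (6,4): turn R to E, flip to black, move to (6,5). |black|=5
Step 4: on WHITE (6,5): turn R to S, flip to black, move to (7,5). |black|=6
Step 5: on BLACK (7,5): turn L to E, flip to white, move to (7,6). |black|=5
Step 6: on WHITE (7,6): turn R to S, flip to black, move to (8,6). |black|=6
Step 7: on WHITE (8,6): turn R to W, flip to black, move to (8,5). |black|=7
Step 8: on WHITE (8,5): turn R to N, flip to black, move to (7,5). |black|=8
Step 9: on WHITE (7,5): turn R to E, flip to black, move to (7,6). |black|=9
Step 10: on BLACK (7,6): turn L to N, flip to white, move to (6,6). |black|=8
Step 11: on WHITE (6,6): turn R to E, flip to black, move to (6,7). |black|=9

Answer: 6 7 E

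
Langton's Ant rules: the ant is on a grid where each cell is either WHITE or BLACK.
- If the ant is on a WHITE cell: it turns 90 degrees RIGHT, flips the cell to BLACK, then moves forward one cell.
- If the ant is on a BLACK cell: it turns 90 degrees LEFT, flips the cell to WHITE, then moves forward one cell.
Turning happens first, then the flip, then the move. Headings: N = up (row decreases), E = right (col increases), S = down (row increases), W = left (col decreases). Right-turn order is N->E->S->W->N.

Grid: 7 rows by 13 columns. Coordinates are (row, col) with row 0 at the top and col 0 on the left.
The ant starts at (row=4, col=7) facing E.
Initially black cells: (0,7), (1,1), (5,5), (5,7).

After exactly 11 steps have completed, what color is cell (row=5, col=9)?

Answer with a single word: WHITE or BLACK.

Step 1: on WHITE (4,7): turn R to S, flip to black, move to (5,7). |black|=5
Step 2: on BLACK (5,7): turn L to E, flip to white, move to (5,8). |black|=4
Step 3: on WHITE (5,8): turn R to S, flip to black, move to (6,8). |black|=5
Step 4: on WHITE (6,8): turn R to W, flip to black, move to (6,7). |black|=6
Step 5: on WHITE (6,7): turn R to N, flip to black, move to (5,7). |black|=7
Step 6: on WHITE (5,7): turn R to E, flip to black, move to (5,8). |black|=8
Step 7: on BLACK (5,8): turn L to N, flip to white, move to (4,8). |black|=7
Step 8: on WHITE (4,8): turn R to E, flip to black, move to (4,9). |black|=8
Step 9: on WHITE (4,9): turn R to S, flip to black, move to (5,9). |black|=9
Step 10: on WHITE (5,9): turn R to W, flip to black, move to (5,8). |black|=10
Step 11: on WHITE (5,8): turn R to N, flip to black, move to (4,8). |black|=11

Answer: BLACK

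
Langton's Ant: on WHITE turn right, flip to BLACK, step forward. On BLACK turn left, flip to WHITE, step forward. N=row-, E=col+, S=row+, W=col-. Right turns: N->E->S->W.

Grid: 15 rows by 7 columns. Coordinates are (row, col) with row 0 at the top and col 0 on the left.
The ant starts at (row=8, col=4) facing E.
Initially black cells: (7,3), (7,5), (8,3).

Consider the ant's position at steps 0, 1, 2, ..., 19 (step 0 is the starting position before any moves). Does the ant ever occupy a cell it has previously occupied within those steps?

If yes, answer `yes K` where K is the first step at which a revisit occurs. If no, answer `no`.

Answer: yes 10

Derivation:
Step 1: on WHITE (8,4): turn R to S, flip to black, move to (9,4). |black|=4 — new cell
Step 2: on WHITE (9,4): turn R to W, flip to black, move to (9,3). |black|=5 — new cell
Step 3: on WHITE (9,3): turn R to N, flip to black, move to (8,3). |black|=6 — new cell
Step 4: on BLACK (8,3): turn L to W, flip to white, move to (8,2). |black|=5 — new cell
Step 5: on WHITE (8,2): turn R to N, flip to black, move to (7,2). |black|=6 — new cell
Step 6: on WHITE (7,2): turn R to E, flip to black, move to (7,3). |black|=7 — new cell
Step 7: on BLACK (7,3): turn L to N, flip to white, move to (6,3). |black|=6 — new cell
Step 8: on WHITE (6,3): turn R to E, flip to black, move to (6,4). |black|=7 — new cell
Step 9: on WHITE (6,4): turn R to S, flip to black, move to (7,4). |black|=8 — new cell
Step 10: on WHITE (7,4): turn R to W, flip to black, move to (7,3). |black|=9 — REVISIT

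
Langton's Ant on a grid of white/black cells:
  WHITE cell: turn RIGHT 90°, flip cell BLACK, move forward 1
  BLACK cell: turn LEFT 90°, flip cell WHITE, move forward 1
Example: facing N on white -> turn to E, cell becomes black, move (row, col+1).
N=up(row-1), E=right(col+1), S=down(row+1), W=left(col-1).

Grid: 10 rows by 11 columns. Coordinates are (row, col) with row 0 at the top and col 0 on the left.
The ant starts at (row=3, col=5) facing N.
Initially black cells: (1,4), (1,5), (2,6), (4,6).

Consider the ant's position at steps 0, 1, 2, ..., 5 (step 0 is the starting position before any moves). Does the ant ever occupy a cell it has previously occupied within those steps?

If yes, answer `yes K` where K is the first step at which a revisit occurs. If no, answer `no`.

Step 1: on WHITE (3,5): turn R to E, flip to black, move to (3,6). |black|=5 — new cell
Step 2: on WHITE (3,6): turn R to S, flip to black, move to (4,6). |black|=6 — new cell
Step 3: on BLACK (4,6): turn L to E, flip to white, move to (4,7). |black|=5 — new cell
Step 4: on WHITE (4,7): turn R to S, flip to black, move to (5,7). |black|=6 — new cell
Step 5: on WHITE (5,7): turn R to W, flip to black, move to (5,6). |black|=7 — new cell
No revisit within 5 steps.

Answer: no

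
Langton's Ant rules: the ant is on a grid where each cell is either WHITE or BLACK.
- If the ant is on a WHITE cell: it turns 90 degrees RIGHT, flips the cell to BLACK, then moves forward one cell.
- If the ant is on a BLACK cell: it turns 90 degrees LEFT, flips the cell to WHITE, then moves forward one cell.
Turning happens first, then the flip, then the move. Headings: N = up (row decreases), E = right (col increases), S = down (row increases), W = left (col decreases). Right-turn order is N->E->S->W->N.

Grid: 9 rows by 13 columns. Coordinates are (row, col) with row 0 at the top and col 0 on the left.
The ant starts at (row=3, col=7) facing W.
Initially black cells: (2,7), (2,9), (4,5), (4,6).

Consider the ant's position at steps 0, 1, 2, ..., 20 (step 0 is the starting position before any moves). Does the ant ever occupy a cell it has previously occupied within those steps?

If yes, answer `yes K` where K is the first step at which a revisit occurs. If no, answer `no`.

Answer: yes 5

Derivation:
Step 1: on WHITE (3,7): turn R to N, flip to black, move to (2,7). |black|=5 — new cell
Step 2: on BLACK (2,7): turn L to W, flip to white, move to (2,6). |black|=4 — new cell
Step 3: on WHITE (2,6): turn R to N, flip to black, move to (1,6). |black|=5 — new cell
Step 4: on WHITE (1,6): turn R to E, flip to black, move to (1,7). |black|=6 — new cell
Step 5: on WHITE (1,7): turn R to S, flip to black, move to (2,7). |black|=7 — REVISIT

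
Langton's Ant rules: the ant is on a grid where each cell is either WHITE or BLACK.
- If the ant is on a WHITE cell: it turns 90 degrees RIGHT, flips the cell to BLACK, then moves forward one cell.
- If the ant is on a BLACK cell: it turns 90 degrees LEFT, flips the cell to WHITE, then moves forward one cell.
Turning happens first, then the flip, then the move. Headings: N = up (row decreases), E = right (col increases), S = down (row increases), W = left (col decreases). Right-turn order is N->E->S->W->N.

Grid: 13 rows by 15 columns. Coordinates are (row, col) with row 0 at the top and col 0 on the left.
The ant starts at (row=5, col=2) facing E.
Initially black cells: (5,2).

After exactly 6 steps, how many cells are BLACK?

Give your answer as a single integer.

Step 1: on BLACK (5,2): turn L to N, flip to white, move to (4,2). |black|=0
Step 2: on WHITE (4,2): turn R to E, flip to black, move to (4,3). |black|=1
Step 3: on WHITE (4,3): turn R to S, flip to black, move to (5,3). |black|=2
Step 4: on WHITE (5,3): turn R to W, flip to black, move to (5,2). |black|=3
Step 5: on WHITE (5,2): turn R to N, flip to black, move to (4,2). |black|=4
Step 6: on BLACK (4,2): turn L to W, flip to white, move to (4,1). |black|=3

Answer: 3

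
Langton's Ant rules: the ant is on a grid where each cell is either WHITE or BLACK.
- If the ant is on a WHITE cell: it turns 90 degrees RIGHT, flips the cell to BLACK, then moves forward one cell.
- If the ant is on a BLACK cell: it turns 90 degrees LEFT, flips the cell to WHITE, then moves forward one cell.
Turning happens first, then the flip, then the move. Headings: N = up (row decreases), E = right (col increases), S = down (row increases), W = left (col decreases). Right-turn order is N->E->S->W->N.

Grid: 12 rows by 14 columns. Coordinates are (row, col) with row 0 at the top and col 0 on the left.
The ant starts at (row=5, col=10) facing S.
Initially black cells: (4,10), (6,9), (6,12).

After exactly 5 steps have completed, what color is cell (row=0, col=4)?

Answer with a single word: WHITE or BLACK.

Answer: WHITE

Derivation:
Step 1: on WHITE (5,10): turn R to W, flip to black, move to (5,9). |black|=4
Step 2: on WHITE (5,9): turn R to N, flip to black, move to (4,9). |black|=5
Step 3: on WHITE (4,9): turn R to E, flip to black, move to (4,10). |black|=6
Step 4: on BLACK (4,10): turn L to N, flip to white, move to (3,10). |black|=5
Step 5: on WHITE (3,10): turn R to E, flip to black, move to (3,11). |black|=6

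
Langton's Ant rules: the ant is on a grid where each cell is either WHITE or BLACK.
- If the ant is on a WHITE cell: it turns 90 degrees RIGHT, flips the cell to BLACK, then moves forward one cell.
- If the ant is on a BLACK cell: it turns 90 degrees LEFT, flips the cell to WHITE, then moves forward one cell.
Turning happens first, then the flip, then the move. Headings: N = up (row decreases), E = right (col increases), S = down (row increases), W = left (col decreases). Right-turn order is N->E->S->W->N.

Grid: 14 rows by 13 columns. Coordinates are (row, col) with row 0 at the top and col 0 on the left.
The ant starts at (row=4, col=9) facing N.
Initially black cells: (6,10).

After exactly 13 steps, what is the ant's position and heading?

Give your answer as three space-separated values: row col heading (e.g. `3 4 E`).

Step 1: on WHITE (4,9): turn R to E, flip to black, move to (4,10). |black|=2
Step 2: on WHITE (4,10): turn R to S, flip to black, move to (5,10). |black|=3
Step 3: on WHITE (5,10): turn R to W, flip to black, move to (5,9). |black|=4
Step 4: on WHITE (5,9): turn R to N, flip to black, move to (4,9). |black|=5
Step 5: on BLACK (4,9): turn L to W, flip to white, move to (4,8). |black|=4
Step 6: on WHITE (4,8): turn R to N, flip to black, move to (3,8). |black|=5
Step 7: on WHITE (3,8): turn R to E, flip to black, move to (3,9). |black|=6
Step 8: on WHITE (3,9): turn R to S, flip to black, move to (4,9). |black|=7
Step 9: on WHITE (4,9): turn R to W, flip to black, move to (4,8). |black|=8
Step 10: on BLACK (4,8): turn L to S, flip to white, move to (5,8). |black|=7
Step 11: on WHITE (5,8): turn R to W, flip to black, move to (5,7). |black|=8
Step 12: on WHITE (5,7): turn R to N, flip to black, move to (4,7). |black|=9
Step 13: on WHITE (4,7): turn R to E, flip to black, move to (4,8). |black|=10

Answer: 4 8 E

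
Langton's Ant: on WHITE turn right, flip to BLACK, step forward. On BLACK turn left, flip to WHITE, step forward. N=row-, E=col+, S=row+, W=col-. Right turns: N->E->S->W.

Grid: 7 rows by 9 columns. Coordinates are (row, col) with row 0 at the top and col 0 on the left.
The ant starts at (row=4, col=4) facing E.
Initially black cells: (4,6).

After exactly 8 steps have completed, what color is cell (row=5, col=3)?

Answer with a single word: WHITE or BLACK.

Answer: BLACK

Derivation:
Step 1: on WHITE (4,4): turn R to S, flip to black, move to (5,4). |black|=2
Step 2: on WHITE (5,4): turn R to W, flip to black, move to (5,3). |black|=3
Step 3: on WHITE (5,3): turn R to N, flip to black, move to (4,3). |black|=4
Step 4: on WHITE (4,3): turn R to E, flip to black, move to (4,4). |black|=5
Step 5: on BLACK (4,4): turn L to N, flip to white, move to (3,4). |black|=4
Step 6: on WHITE (3,4): turn R to E, flip to black, move to (3,5). |black|=5
Step 7: on WHITE (3,5): turn R to S, flip to black, move to (4,5). |black|=6
Step 8: on WHITE (4,5): turn R to W, flip to black, move to (4,4). |black|=7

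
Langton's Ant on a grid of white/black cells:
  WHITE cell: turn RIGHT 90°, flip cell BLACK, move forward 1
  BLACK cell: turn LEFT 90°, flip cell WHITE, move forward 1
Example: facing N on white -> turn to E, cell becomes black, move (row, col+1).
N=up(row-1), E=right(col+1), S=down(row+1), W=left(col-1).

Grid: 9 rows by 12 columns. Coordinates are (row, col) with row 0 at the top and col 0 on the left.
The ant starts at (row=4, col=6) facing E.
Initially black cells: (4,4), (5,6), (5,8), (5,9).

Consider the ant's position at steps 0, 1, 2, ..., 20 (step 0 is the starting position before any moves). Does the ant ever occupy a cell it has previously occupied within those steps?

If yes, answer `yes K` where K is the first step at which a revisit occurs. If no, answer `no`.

Step 1: on WHITE (4,6): turn R to S, flip to black, move to (5,6). |black|=5 — new cell
Step 2: on BLACK (5,6): turn L to E, flip to white, move to (5,7). |black|=4 — new cell
Step 3: on WHITE (5,7): turn R to S, flip to black, move to (6,7). |black|=5 — new cell
Step 4: on WHITE (6,7): turn R to W, flip to black, move to (6,6). |black|=6 — new cell
Step 5: on WHITE (6,6): turn R to N, flip to black, move to (5,6). |black|=7 — REVISIT

Answer: yes 5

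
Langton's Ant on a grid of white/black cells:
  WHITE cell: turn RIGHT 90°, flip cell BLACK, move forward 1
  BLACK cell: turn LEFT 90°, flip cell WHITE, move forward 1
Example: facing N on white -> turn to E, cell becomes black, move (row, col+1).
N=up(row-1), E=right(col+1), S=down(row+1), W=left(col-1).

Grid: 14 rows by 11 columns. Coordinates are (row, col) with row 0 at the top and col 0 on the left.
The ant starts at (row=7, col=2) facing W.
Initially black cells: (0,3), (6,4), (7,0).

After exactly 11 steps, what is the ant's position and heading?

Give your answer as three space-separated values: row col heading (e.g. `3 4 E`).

Answer: 9 3 S

Derivation:
Step 1: on WHITE (7,2): turn R to N, flip to black, move to (6,2). |black|=4
Step 2: on WHITE (6,2): turn R to E, flip to black, move to (6,3). |black|=5
Step 3: on WHITE (6,3): turn R to S, flip to black, move to (7,3). |black|=6
Step 4: on WHITE (7,3): turn R to W, flip to black, move to (7,2). |black|=7
Step 5: on BLACK (7,2): turn L to S, flip to white, move to (8,2). |black|=6
Step 6: on WHITE (8,2): turn R to W, flip to black, move to (8,1). |black|=7
Step 7: on WHITE (8,1): turn R to N, flip to black, move to (7,1). |black|=8
Step 8: on WHITE (7,1): turn R to E, flip to black, move to (7,2). |black|=9
Step 9: on WHITE (7,2): turn R to S, flip to black, move to (8,2). |black|=10
Step 10: on BLACK (8,2): turn L to E, flip to white, move to (8,3). |black|=9
Step 11: on WHITE (8,3): turn R to S, flip to black, move to (9,3). |black|=10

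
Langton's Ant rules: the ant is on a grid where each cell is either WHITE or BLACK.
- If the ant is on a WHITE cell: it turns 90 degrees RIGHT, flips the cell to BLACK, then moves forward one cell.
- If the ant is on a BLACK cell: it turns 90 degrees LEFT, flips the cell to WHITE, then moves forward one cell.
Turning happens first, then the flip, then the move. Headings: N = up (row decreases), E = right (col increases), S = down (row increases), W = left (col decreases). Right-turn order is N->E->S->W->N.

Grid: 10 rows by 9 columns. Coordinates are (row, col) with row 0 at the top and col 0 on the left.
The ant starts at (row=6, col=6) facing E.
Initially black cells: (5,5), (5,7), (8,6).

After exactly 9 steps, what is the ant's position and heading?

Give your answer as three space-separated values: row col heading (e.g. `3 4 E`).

Answer: 5 8 S

Derivation:
Step 1: on WHITE (6,6): turn R to S, flip to black, move to (7,6). |black|=4
Step 2: on WHITE (7,6): turn R to W, flip to black, move to (7,5). |black|=5
Step 3: on WHITE (7,5): turn R to N, flip to black, move to (6,5). |black|=6
Step 4: on WHITE (6,5): turn R to E, flip to black, move to (6,6). |black|=7
Step 5: on BLACK (6,6): turn L to N, flip to white, move to (5,6). |black|=6
Step 6: on WHITE (5,6): turn R to E, flip to black, move to (5,7). |black|=7
Step 7: on BLACK (5,7): turn L to N, flip to white, move to (4,7). |black|=6
Step 8: on WHITE (4,7): turn R to E, flip to black, move to (4,8). |black|=7
Step 9: on WHITE (4,8): turn R to S, flip to black, move to (5,8). |black|=8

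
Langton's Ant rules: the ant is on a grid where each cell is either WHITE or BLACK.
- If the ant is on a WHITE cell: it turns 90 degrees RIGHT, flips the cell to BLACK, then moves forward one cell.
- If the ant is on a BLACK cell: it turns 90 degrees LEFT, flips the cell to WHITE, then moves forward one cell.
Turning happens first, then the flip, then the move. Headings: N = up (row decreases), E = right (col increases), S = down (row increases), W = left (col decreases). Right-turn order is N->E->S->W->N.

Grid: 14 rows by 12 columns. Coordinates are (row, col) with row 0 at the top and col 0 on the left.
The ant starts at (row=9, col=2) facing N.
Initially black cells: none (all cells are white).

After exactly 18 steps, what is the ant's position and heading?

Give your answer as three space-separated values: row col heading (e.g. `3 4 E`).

Step 1: on WHITE (9,2): turn R to E, flip to black, move to (9,3). |black|=1
Step 2: on WHITE (9,3): turn R to S, flip to black, move to (10,3). |black|=2
Step 3: on WHITE (10,3): turn R to W, flip to black, move to (10,2). |black|=3
Step 4: on WHITE (10,2): turn R to N, flip to black, move to (9,2). |black|=4
Step 5: on BLACK (9,2): turn L to W, flip to white, move to (9,1). |black|=3
Step 6: on WHITE (9,1): turn R to N, flip to black, move to (8,1). |black|=4
Step 7: on WHITE (8,1): turn R to E, flip to black, move to (8,2). |black|=5
Step 8: on WHITE (8,2): turn R to S, flip to black, move to (9,2). |black|=6
Step 9: on WHITE (9,2): turn R to W, flip to black, move to (9,1). |black|=7
Step 10: on BLACK (9,1): turn L to S, flip to white, move to (10,1). |black|=6
Step 11: on WHITE (10,1): turn R to W, flip to black, move to (10,0). |black|=7
Step 12: on WHITE (10,0): turn R to N, flip to black, move to (9,0). |black|=8
Step 13: on WHITE (9,0): turn R to E, flip to black, move to (9,1). |black|=9
Step 14: on WHITE (9,1): turn R to S, flip to black, move to (10,1). |black|=10
Step 15: on BLACK (10,1): turn L to E, flip to white, move to (10,2). |black|=9
Step 16: on BLACK (10,2): turn L to N, flip to white, move to (9,2). |black|=8
Step 17: on BLACK (9,2): turn L to W, flip to white, move to (9,1). |black|=7
Step 18: on BLACK (9,1): turn L to S, flip to white, move to (10,1). |black|=6

Answer: 10 1 S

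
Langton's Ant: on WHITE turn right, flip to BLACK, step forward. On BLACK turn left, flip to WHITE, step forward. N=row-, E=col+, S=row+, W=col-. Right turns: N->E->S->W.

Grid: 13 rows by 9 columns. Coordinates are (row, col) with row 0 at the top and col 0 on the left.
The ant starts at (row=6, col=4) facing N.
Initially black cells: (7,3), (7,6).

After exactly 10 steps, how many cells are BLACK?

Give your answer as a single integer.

Step 1: on WHITE (6,4): turn R to E, flip to black, move to (6,5). |black|=3
Step 2: on WHITE (6,5): turn R to S, flip to black, move to (7,5). |black|=4
Step 3: on WHITE (7,5): turn R to W, flip to black, move to (7,4). |black|=5
Step 4: on WHITE (7,4): turn R to N, flip to black, move to (6,4). |black|=6
Step 5: on BLACK (6,4): turn L to W, flip to white, move to (6,3). |black|=5
Step 6: on WHITE (6,3): turn R to N, flip to black, move to (5,3). |black|=6
Step 7: on WHITE (5,3): turn R to E, flip to black, move to (5,4). |black|=7
Step 8: on WHITE (5,4): turn R to S, flip to black, move to (6,4). |black|=8
Step 9: on WHITE (6,4): turn R to W, flip to black, move to (6,3). |black|=9
Step 10: on BLACK (6,3): turn L to S, flip to white, move to (7,3). |black|=8

Answer: 8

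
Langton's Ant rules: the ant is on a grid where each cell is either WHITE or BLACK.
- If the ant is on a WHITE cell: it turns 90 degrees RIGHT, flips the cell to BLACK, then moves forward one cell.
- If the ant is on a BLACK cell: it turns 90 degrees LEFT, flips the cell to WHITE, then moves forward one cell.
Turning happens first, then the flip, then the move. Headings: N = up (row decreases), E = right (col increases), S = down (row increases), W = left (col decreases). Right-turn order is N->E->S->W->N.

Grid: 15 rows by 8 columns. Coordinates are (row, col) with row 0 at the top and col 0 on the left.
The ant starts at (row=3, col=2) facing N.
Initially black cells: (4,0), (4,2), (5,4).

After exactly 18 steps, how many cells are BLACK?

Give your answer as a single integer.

Answer: 9

Derivation:
Step 1: on WHITE (3,2): turn R to E, flip to black, move to (3,3). |black|=4
Step 2: on WHITE (3,3): turn R to S, flip to black, move to (4,3). |black|=5
Step 3: on WHITE (4,3): turn R to W, flip to black, move to (4,2). |black|=6
Step 4: on BLACK (4,2): turn L to S, flip to white, move to (5,2). |black|=5
Step 5: on WHITE (5,2): turn R to W, flip to black, move to (5,1). |black|=6
Step 6: on WHITE (5,1): turn R to N, flip to black, move to (4,1). |black|=7
Step 7: on WHITE (4,1): turn R to E, flip to black, move to (4,2). |black|=8
Step 8: on WHITE (4,2): turn R to S, flip to black, move to (5,2). |black|=9
Step 9: on BLACK (5,2): turn L to E, flip to white, move to (5,3). |black|=8
Step 10: on WHITE (5,3): turn R to S, flip to black, move to (6,3). |black|=9
Step 11: on WHITE (6,3): turn R to W, flip to black, move to (6,2). |black|=10
Step 12: on WHITE (6,2): turn R to N, flip to black, move to (5,2). |black|=11
Step 13: on WHITE (5,2): turn R to E, flip to black, move to (5,3). |black|=12
Step 14: on BLACK (5,3): turn L to N, flip to white, move to (4,3). |black|=11
Step 15: on BLACK (4,3): turn L to W, flip to white, move to (4,2). |black|=10
Step 16: on BLACK (4,2): turn L to S, flip to white, move to (5,2). |black|=9
Step 17: on BLACK (5,2): turn L to E, flip to white, move to (5,3). |black|=8
Step 18: on WHITE (5,3): turn R to S, flip to black, move to (6,3). |black|=9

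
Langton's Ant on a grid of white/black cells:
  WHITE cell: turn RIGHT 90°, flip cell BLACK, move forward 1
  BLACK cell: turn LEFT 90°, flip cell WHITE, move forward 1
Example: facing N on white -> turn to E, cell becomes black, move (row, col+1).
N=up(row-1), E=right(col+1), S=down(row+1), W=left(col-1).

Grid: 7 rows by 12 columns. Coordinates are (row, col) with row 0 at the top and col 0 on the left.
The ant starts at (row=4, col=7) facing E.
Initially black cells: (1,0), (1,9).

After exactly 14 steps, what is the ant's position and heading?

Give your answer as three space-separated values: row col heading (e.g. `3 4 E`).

Answer: 3 6 W

Derivation:
Step 1: on WHITE (4,7): turn R to S, flip to black, move to (5,7). |black|=3
Step 2: on WHITE (5,7): turn R to W, flip to black, move to (5,6). |black|=4
Step 3: on WHITE (5,6): turn R to N, flip to black, move to (4,6). |black|=5
Step 4: on WHITE (4,6): turn R to E, flip to black, move to (4,7). |black|=6
Step 5: on BLACK (4,7): turn L to N, flip to white, move to (3,7). |black|=5
Step 6: on WHITE (3,7): turn R to E, flip to black, move to (3,8). |black|=6
Step 7: on WHITE (3,8): turn R to S, flip to black, move to (4,8). |black|=7
Step 8: on WHITE (4,8): turn R to W, flip to black, move to (4,7). |black|=8
Step 9: on WHITE (4,7): turn R to N, flip to black, move to (3,7). |black|=9
Step 10: on BLACK (3,7): turn L to W, flip to white, move to (3,6). |black|=8
Step 11: on WHITE (3,6): turn R to N, flip to black, move to (2,6). |black|=9
Step 12: on WHITE (2,6): turn R to E, flip to black, move to (2,7). |black|=10
Step 13: on WHITE (2,7): turn R to S, flip to black, move to (3,7). |black|=11
Step 14: on WHITE (3,7): turn R to W, flip to black, move to (3,6). |black|=12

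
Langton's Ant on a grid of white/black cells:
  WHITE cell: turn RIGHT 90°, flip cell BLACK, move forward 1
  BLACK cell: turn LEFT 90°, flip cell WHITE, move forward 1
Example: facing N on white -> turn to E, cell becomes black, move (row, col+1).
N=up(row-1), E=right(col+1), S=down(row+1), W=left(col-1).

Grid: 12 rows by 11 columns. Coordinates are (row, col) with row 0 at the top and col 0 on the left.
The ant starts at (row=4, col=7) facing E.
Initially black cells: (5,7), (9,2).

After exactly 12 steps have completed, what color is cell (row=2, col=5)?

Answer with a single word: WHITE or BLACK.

Step 1: on WHITE (4,7): turn R to S, flip to black, move to (5,7). |black|=3
Step 2: on BLACK (5,7): turn L to E, flip to white, move to (5,8). |black|=2
Step 3: on WHITE (5,8): turn R to S, flip to black, move to (6,8). |black|=3
Step 4: on WHITE (6,8): turn R to W, flip to black, move to (6,7). |black|=4
Step 5: on WHITE (6,7): turn R to N, flip to black, move to (5,7). |black|=5
Step 6: on WHITE (5,7): turn R to E, flip to black, move to (5,8). |black|=6
Step 7: on BLACK (5,8): turn L to N, flip to white, move to (4,8). |black|=5
Step 8: on WHITE (4,8): turn R to E, flip to black, move to (4,9). |black|=6
Step 9: on WHITE (4,9): turn R to S, flip to black, move to (5,9). |black|=7
Step 10: on WHITE (5,9): turn R to W, flip to black, move to (5,8). |black|=8
Step 11: on WHITE (5,8): turn R to N, flip to black, move to (4,8). |black|=9
Step 12: on BLACK (4,8): turn L to W, flip to white, move to (4,7). |black|=8

Answer: WHITE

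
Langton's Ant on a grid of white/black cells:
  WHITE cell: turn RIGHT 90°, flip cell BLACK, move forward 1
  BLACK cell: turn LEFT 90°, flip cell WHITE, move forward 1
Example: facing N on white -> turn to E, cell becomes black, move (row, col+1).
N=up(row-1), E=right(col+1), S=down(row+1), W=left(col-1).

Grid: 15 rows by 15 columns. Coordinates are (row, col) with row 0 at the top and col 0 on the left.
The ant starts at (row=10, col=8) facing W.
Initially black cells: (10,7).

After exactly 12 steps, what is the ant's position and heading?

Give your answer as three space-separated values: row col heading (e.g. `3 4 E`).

Step 1: on WHITE (10,8): turn R to N, flip to black, move to (9,8). |black|=2
Step 2: on WHITE (9,8): turn R to E, flip to black, move to (9,9). |black|=3
Step 3: on WHITE (9,9): turn R to S, flip to black, move to (10,9). |black|=4
Step 4: on WHITE (10,9): turn R to W, flip to black, move to (10,8). |black|=5
Step 5: on BLACK (10,8): turn L to S, flip to white, move to (11,8). |black|=4
Step 6: on WHITE (11,8): turn R to W, flip to black, move to (11,7). |black|=5
Step 7: on WHITE (11,7): turn R to N, flip to black, move to (10,7). |black|=6
Step 8: on BLACK (10,7): turn L to W, flip to white, move to (10,6). |black|=5
Step 9: on WHITE (10,6): turn R to N, flip to black, move to (9,6). |black|=6
Step 10: on WHITE (9,6): turn R to E, flip to black, move to (9,7). |black|=7
Step 11: on WHITE (9,7): turn R to S, flip to black, move to (10,7). |black|=8
Step 12: on WHITE (10,7): turn R to W, flip to black, move to (10,6). |black|=9

Answer: 10 6 W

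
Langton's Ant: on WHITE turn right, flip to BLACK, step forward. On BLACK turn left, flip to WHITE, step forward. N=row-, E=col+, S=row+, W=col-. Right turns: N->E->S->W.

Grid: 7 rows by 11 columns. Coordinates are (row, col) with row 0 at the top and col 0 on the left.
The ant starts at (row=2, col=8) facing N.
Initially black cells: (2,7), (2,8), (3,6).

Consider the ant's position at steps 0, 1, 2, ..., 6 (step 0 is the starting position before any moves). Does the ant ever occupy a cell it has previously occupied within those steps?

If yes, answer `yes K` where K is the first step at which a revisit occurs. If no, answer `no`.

Answer: no

Derivation:
Step 1: on BLACK (2,8): turn L to W, flip to white, move to (2,7). |black|=2 — new cell
Step 2: on BLACK (2,7): turn L to S, flip to white, move to (3,7). |black|=1 — new cell
Step 3: on WHITE (3,7): turn R to W, flip to black, move to (3,6). |black|=2 — new cell
Step 4: on BLACK (3,6): turn L to S, flip to white, move to (4,6). |black|=1 — new cell
Step 5: on WHITE (4,6): turn R to W, flip to black, move to (4,5). |black|=2 — new cell
Step 6: on WHITE (4,5): turn R to N, flip to black, move to (3,5). |black|=3 — new cell
No revisit within 6 steps.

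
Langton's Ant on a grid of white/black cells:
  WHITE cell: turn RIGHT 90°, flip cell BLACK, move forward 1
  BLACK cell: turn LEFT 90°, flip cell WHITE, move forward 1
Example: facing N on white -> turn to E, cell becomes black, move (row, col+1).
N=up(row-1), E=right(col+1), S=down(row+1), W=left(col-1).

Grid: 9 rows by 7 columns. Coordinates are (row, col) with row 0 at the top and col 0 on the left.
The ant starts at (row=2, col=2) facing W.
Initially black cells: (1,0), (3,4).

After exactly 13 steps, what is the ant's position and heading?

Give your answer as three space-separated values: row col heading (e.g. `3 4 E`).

Step 1: on WHITE (2,2): turn R to N, flip to black, move to (1,2). |black|=3
Step 2: on WHITE (1,2): turn R to E, flip to black, move to (1,3). |black|=4
Step 3: on WHITE (1,3): turn R to S, flip to black, move to (2,3). |black|=5
Step 4: on WHITE (2,3): turn R to W, flip to black, move to (2,2). |black|=6
Step 5: on BLACK (2,2): turn L to S, flip to white, move to (3,2). |black|=5
Step 6: on WHITE (3,2): turn R to W, flip to black, move to (3,1). |black|=6
Step 7: on WHITE (3,1): turn R to N, flip to black, move to (2,1). |black|=7
Step 8: on WHITE (2,1): turn R to E, flip to black, move to (2,2). |black|=8
Step 9: on WHITE (2,2): turn R to S, flip to black, move to (3,2). |black|=9
Step 10: on BLACK (3,2): turn L to E, flip to white, move to (3,3). |black|=8
Step 11: on WHITE (3,3): turn R to S, flip to black, move to (4,3). |black|=9
Step 12: on WHITE (4,3): turn R to W, flip to black, move to (4,2). |black|=10
Step 13: on WHITE (4,2): turn R to N, flip to black, move to (3,2). |black|=11

Answer: 3 2 N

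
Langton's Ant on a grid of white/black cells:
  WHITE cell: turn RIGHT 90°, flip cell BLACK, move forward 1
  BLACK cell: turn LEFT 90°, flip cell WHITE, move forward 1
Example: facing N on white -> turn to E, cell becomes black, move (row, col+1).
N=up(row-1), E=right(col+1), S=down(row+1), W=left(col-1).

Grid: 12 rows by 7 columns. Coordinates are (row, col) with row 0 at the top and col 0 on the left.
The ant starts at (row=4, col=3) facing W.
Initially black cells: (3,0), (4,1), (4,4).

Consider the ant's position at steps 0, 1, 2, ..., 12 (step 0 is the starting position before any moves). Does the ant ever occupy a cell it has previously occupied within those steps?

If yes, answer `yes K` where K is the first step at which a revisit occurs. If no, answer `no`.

Answer: yes 7

Derivation:
Step 1: on WHITE (4,3): turn R to N, flip to black, move to (3,3). |black|=4 — new cell
Step 2: on WHITE (3,3): turn R to E, flip to black, move to (3,4). |black|=5 — new cell
Step 3: on WHITE (3,4): turn R to S, flip to black, move to (4,4). |black|=6 — new cell
Step 4: on BLACK (4,4): turn L to E, flip to white, move to (4,5). |black|=5 — new cell
Step 5: on WHITE (4,5): turn R to S, flip to black, move to (5,5). |black|=6 — new cell
Step 6: on WHITE (5,5): turn R to W, flip to black, move to (5,4). |black|=7 — new cell
Step 7: on WHITE (5,4): turn R to N, flip to black, move to (4,4). |black|=8 — REVISIT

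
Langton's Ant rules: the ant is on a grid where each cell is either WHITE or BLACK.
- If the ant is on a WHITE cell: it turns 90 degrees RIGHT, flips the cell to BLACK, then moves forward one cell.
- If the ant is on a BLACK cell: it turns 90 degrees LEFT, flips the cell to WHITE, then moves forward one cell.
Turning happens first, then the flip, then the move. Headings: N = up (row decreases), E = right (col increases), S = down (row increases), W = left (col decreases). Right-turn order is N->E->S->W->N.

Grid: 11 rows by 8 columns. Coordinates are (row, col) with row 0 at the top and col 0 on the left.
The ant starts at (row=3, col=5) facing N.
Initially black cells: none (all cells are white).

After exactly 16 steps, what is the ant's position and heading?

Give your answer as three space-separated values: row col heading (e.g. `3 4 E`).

Answer: 3 5 N

Derivation:
Step 1: on WHITE (3,5): turn R to E, flip to black, move to (3,6). |black|=1
Step 2: on WHITE (3,6): turn R to S, flip to black, move to (4,6). |black|=2
Step 3: on WHITE (4,6): turn R to W, flip to black, move to (4,5). |black|=3
Step 4: on WHITE (4,5): turn R to N, flip to black, move to (3,5). |black|=4
Step 5: on BLACK (3,5): turn L to W, flip to white, move to (3,4). |black|=3
Step 6: on WHITE (3,4): turn R to N, flip to black, move to (2,4). |black|=4
Step 7: on WHITE (2,4): turn R to E, flip to black, move to (2,5). |black|=5
Step 8: on WHITE (2,5): turn R to S, flip to black, move to (3,5). |black|=6
Step 9: on WHITE (3,5): turn R to W, flip to black, move to (3,4). |black|=7
Step 10: on BLACK (3,4): turn L to S, flip to white, move to (4,4). |black|=6
Step 11: on WHITE (4,4): turn R to W, flip to black, move to (4,3). |black|=7
Step 12: on WHITE (4,3): turn R to N, flip to black, move to (3,3). |black|=8
Step 13: on WHITE (3,3): turn R to E, flip to black, move to (3,4). |black|=9
Step 14: on WHITE (3,4): turn R to S, flip to black, move to (4,4). |black|=10
Step 15: on BLACK (4,4): turn L to E, flip to white, move to (4,5). |black|=9
Step 16: on BLACK (4,5): turn L to N, flip to white, move to (3,5). |black|=8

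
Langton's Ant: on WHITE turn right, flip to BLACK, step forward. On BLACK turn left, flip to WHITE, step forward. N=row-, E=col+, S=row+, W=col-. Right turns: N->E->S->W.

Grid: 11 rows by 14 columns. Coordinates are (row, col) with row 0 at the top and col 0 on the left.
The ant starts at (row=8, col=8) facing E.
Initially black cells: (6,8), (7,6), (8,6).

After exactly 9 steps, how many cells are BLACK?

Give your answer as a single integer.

Answer: 10

Derivation:
Step 1: on WHITE (8,8): turn R to S, flip to black, move to (9,8). |black|=4
Step 2: on WHITE (9,8): turn R to W, flip to black, move to (9,7). |black|=5
Step 3: on WHITE (9,7): turn R to N, flip to black, move to (8,7). |black|=6
Step 4: on WHITE (8,7): turn R to E, flip to black, move to (8,8). |black|=7
Step 5: on BLACK (8,8): turn L to N, flip to white, move to (7,8). |black|=6
Step 6: on WHITE (7,8): turn R to E, flip to black, move to (7,9). |black|=7
Step 7: on WHITE (7,9): turn R to S, flip to black, move to (8,9). |black|=8
Step 8: on WHITE (8,9): turn R to W, flip to black, move to (8,8). |black|=9
Step 9: on WHITE (8,8): turn R to N, flip to black, move to (7,8). |black|=10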